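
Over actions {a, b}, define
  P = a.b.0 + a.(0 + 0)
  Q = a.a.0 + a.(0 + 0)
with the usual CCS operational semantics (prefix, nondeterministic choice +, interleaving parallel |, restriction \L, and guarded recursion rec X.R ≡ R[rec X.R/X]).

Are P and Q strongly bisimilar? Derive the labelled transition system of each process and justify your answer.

LTS(P): 4 reachable states
  s0 = a.b.0 + a.(0 + 0) ⊢ =a=> s1, =a=> s2
  s1 = 0 + 0 ⊢ ∅
  s2 = b.0 ⊢ =b=> s3
  s3 = 0 ⊢ ∅
LTS(Q): 4 reachable states
  t0 = a.a.0 + a.(0 + 0) ⊢ =a=> t1, =a=> t2
  t1 = 0 + 0 ⊢ ∅
  t2 = a.0 ⊢ =a=> t3
  t3 = 0 ⊢ ∅
Bisimilarity quotient blocks:
  B0 = {s0}
  B1 = {s1, s3, t1, t3}
  B2 = {s2}
  B3 = {t0}
  B4 = {t2}
s0 ∈ B0, t0 ∈ B3 → different blocks

NO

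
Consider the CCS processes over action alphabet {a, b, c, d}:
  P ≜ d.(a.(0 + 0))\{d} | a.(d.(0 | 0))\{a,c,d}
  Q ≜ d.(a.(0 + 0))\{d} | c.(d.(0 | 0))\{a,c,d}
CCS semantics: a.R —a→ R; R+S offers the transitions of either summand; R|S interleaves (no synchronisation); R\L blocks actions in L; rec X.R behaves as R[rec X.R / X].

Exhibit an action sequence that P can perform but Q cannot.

LTS(P): 6 reachable states
  s0 = d.(a.(0 + 0))\{d} | a.(d.(0 | 0))\{a,c,d} ⊢ -a-> s1, -d-> s2
  s1 = d.(a.(0 + 0))\{d} | (d.(0 | 0))\{a,c,d} ⊢ -d-> s3
  s2 = (a.(0 + 0))\{d} | a.(d.(0 | 0))\{a,c,d} ⊢ -a-> s3, -a-> s4
  s3 = (a.(0 + 0))\{d} | (d.(0 | 0))\{a,c,d} ⊢ -a-> s5
  s4 = (0 + 0)\{d} | a.(d.(0 | 0))\{a,c,d} ⊢ -a-> s5
  s5 = (0 + 0)\{d} | (d.(0 | 0))\{a,c,d} ⊢ deadlocked
LTS(Q): 6 reachable states
  t0 = d.(a.(0 + 0))\{d} | c.(d.(0 | 0))\{a,c,d} ⊢ -c-> t1, -d-> t2
  t1 = d.(a.(0 + 0))\{d} | (d.(0 | 0))\{a,c,d} ⊢ -d-> t3
  t2 = (a.(0 + 0))\{d} | c.(d.(0 | 0))\{a,c,d} ⊢ -a-> t4, -c-> t3
  t3 = (a.(0 + 0))\{d} | (d.(0 | 0))\{a,c,d} ⊢ -a-> t5
  t4 = (0 + 0)\{d} | c.(d.(0 | 0))\{a,c,d} ⊢ -c-> t5
  t5 = (0 + 0)\{d} | (d.(0 | 0))\{a,c,d} ⊢ deadlocked
Run σ = ⟨a⟩ on P: start {s0}
  after a @ step 1: {s1}
  ✓ P
Run σ = ⟨a⟩ on Q: start {t0}
  after a @ step 1: ∅  — Q cannot continue

a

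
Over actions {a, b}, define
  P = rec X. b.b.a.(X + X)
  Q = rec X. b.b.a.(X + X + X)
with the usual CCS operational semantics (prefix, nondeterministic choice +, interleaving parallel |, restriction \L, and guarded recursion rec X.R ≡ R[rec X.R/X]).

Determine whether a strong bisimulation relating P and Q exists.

P's transition system — 4 states:
  u0 = rec X. b.b.a.(X + X) :: =b=> u1
  u1 = b.a.((rec X. b.b.a.(X + X)) + (rec X. b.b.a.(X + X))) :: =b=> u2
  u2 = a.((rec X. b.b.a.(X + X)) + (rec X. b.b.a.(X + X))) :: =a=> u3
  u3 = (rec X. b.b.a.(X + X)) + (rec X. b.b.a.(X + X)) :: =b=> u1
Q's transition system — 4 states:
  v0 = rec X. b.b.a.(X + X + X) :: =b=> v1
  v1 = b.a.((rec X. b.b.a.(X + X + X)) + (rec X. b.b.a.(X + X + X)) + (rec X. b.b.a.(X + X + X))) :: =b=> v2
  v2 = a.((rec X. b.b.a.(X + X + X)) + (rec X. b.b.a.(X + X + X)) + (rec X. b.b.a.(X + X + X))) :: =a=> v3
  v3 = (rec X. b.b.a.(X + X + X)) + (rec X. b.b.a.(X + X + X)) + (rec X. b.b.a.(X + X + X)) :: =b=> v1
Coarsest stable partition (strong bisimilarity classes):
  B0 = {u0, u3, v0, v3}
  B1 = {u1, v1}
  B2 = {u2, v2}
u0 ∈ B0, v0 ∈ B0 → same block

P ~ Q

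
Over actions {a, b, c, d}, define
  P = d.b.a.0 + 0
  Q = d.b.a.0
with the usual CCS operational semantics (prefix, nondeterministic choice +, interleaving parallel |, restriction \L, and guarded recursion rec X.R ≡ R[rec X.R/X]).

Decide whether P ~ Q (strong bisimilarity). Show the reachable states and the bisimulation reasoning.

LTS(P): 4 reachable states
  u0 = d.b.a.0 + 0 ⊢ --d--▸ u1
  u1 = b.a.0 ⊢ --b--▸ u2
  u2 = a.0 ⊢ --a--▸ u3
  u3 = 0 ⊢ ·
LTS(Q): 4 reachable states
  v0 = d.b.a.0 ⊢ --d--▸ v1
  v1 = b.a.0 ⊢ --b--▸ v2
  v2 = a.0 ⊢ --a--▸ v3
  v3 = 0 ⊢ ·
Bisimilarity quotient blocks:
  B0 = {u0, v0}
  B1 = {u1, v1}
  B2 = {u2, v2}
  B3 = {u3, v3}
u0 ∈ B0, v0 ∈ B0 → same block

YES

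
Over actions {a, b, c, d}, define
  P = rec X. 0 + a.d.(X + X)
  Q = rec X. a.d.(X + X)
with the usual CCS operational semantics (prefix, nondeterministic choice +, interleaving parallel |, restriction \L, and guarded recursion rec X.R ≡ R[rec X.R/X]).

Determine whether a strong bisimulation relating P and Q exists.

Reachable graph of P (3 states):
  p0 = rec X. 0 + a.d.(X + X) has moves -a-> p1
  p1 = d.((rec X. 0 + a.d.(X + X)) + (rec X. 0 + a.d.(X + X))) has moves -d-> p2
  p2 = (rec X. 0 + a.d.(X + X)) + (rec X. 0 + a.d.(X + X)) has moves -a-> p1
Reachable graph of Q (3 states):
  q0 = rec X. a.d.(X + X) has moves -a-> q1
  q1 = d.((rec X. a.d.(X + X)) + (rec X. a.d.(X + X))) has moves -d-> q2
  q2 = (rec X. a.d.(X + X)) + (rec X. a.d.(X + X)) has moves -a-> q1
Bisimilarity quotient blocks:
  B0 = {p0, p2, q0, q2}
  B1 = {p1, q1}
p0 ∈ B0, q0 ∈ B0 → same block

bisimilar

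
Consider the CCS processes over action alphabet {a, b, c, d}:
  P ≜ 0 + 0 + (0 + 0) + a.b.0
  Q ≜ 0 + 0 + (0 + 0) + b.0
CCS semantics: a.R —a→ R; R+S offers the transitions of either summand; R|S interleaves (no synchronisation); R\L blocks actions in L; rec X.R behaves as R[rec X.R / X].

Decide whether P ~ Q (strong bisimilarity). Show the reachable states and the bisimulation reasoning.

Reachable graph of P (3 states):
  p0 = 0 + 0 + (0 + 0) + a.b.0 has moves —a→ p1
  p1 = b.0 has moves —b→ p2
  p2 = 0 has moves deadlocked
Reachable graph of Q (2 states):
  q0 = 0 + 0 + (0 + 0) + b.0 has moves —b→ q1
  q1 = 0 has moves deadlocked
Coarsest stable partition (strong bisimilarity classes):
  B0 = {p0}
  B1 = {p1, q0}
  B2 = {p2, q1}
p0 ∈ B0, q0 ∈ B1 → different blocks

P ≁ Q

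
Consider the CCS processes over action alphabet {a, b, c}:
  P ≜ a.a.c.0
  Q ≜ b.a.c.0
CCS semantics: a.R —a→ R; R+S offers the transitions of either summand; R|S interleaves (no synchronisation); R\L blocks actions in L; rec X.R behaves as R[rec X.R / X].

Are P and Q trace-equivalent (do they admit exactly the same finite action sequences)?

NO — witness ⟨a⟩

P's transition system — 4 states:
  u0 = a.a.c.0 | —a→ u1
  u1 = a.c.0 | —a→ u2
  u2 = c.0 | —c→ u3
  u3 = 0 | deadlocked
Q's transition system — 4 states:
  v0 = b.a.c.0 | —b→ v1
  v1 = a.c.0 | —a→ v2
  v2 = c.0 | —c→ v3
  v3 = 0 | deadlocked
Trace ⟨a⟩ through P, begin at {u0}:
  [1] a ⇒ {u1}
  P completes σ.
Trace ⟨a⟩ through Q, begin at {v0}:
  [1] a ⇒ ∅ (Q stuck)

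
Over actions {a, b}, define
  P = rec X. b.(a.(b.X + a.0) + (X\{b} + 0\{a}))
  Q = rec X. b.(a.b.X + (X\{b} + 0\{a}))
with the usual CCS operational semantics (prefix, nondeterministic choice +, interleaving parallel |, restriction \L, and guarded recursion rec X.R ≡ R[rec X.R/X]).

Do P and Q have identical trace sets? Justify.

P's transition system — 4 states:
  s0 = rec X. b.(a.(b.X + a.0) + (X\{b} + 0\{a})) | ··b··> s1
  s1 = a.(b.(rec X. b.(a.(b.X + a.0) + (X\{b} + 0\{a}))) + a.0) + ((rec X. b.(a.(b.X + a.0) + (X\{b} + 0\{a})))\{b} + 0\{a}) | ··a··> s2
  s2 = b.(rec X. b.(a.(b.X + a.0) + (X\{b} + 0\{a}))) + a.0 | ··a··> s3, ··b··> s0
  s3 = 0 | (no moves)
Q's transition system — 3 states:
  t0 = rec X. b.(a.b.X + (X\{b} + 0\{a})) | ··b··> t1
  t1 = a.b.(rec X. b.(a.b.X + (X\{b} + 0\{a}))) + ((rec X. b.(a.b.X + (X\{b} + 0\{a})))\{b} + 0\{a}) | ··a··> t2
  t2 = b.(rec X. b.(a.b.X + (X\{b} + 0\{a}))) | ··b··> t0
Executing baa from P (initial set {s0}):
  step 1 (b): {s1}
  step 2 (a): {s2}
  step 3 (a): {s3}
  — P admits the full trace.
Executing baa from Q (initial set {t0}):
  step 1 (b): {t1}
  step 2 (a): {t2}
  step 3 (a): no successor for Q

trace-distinct — witness ⟨baa⟩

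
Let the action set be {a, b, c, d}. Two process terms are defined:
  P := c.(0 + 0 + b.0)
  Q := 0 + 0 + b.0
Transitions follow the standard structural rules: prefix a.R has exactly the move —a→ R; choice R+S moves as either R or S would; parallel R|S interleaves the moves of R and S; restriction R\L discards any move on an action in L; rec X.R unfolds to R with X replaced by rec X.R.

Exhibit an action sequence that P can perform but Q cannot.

Reachable graph of P (3 states):
  p0 = c.(0 + 0 + b.0) ⊢ -c-> p1
  p1 = 0 + 0 + b.0 ⊢ -b-> p2
  p2 = 0 ⊢ ·
Reachable graph of Q (2 states):
  q0 = 0 + 0 + b.0 ⊢ -b-> q1
  q1 = 0 ⊢ ·
Run σ = ⟨c⟩ on P: start {p0}
  step 1 (c): {p1}
  ✓ P
Run σ = ⟨c⟩ on Q: start {q0}
  step 1 (c): ∅  — Q cannot continue

c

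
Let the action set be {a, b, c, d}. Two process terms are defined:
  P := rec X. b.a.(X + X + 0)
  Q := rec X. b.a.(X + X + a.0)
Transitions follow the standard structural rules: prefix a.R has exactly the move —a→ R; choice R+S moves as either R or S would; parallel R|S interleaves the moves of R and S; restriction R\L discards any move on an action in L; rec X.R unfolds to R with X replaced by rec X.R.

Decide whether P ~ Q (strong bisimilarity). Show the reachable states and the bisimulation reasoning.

Reachable graph of P (3 states):
  m0 = rec X. b.a.(X + X + 0) ⊢ --b--▸ m1
  m1 = a.((rec X. b.a.(X + X + 0)) + (rec X. b.a.(X + X + 0)) + 0) ⊢ --a--▸ m2
  m2 = (rec X. b.a.(X + X + 0)) + (rec X. b.a.(X + X + 0)) + 0 ⊢ --b--▸ m1
Reachable graph of Q (4 states):
  n0 = rec X. b.a.(X + X + a.0) ⊢ --b--▸ n1
  n1 = a.((rec X. b.a.(X + X + a.0)) + (rec X. b.a.(X + X + a.0)) + a.0) ⊢ --a--▸ n2
  n2 = (rec X. b.a.(X + X + a.0)) + (rec X. b.a.(X + X + a.0)) + a.0 ⊢ --a--▸ n3, --b--▸ n1
  n3 = 0 ⊢ deadlocked
Bisimilarity quotient blocks:
  B0 = {m0, m2}
  B1 = {m1}
  B2 = {n0}
  B3 = {n1}
  B4 = {n2}
  B5 = {n3}
m0 ∈ B0, n0 ∈ B2 → different blocks

NO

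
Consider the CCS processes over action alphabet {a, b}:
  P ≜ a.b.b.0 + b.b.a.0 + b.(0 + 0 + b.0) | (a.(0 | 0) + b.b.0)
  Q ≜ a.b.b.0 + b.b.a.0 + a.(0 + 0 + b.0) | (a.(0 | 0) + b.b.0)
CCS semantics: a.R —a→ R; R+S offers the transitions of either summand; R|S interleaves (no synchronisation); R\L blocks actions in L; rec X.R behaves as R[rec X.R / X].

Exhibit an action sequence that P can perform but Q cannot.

bbb

P's transition system — 17 states:
  s0 = a.b.b.0 + b.b.a.0 + b.(0 + 0 + b.0) | (a.(0 | 0) + b.b.0) | --a--▸ s1, --a--▸ s2, --b--▸ s3, --b--▸ s4, --b--▸ s5
  s1 = b.(0 + 0 + b.0) | (0 | 0) | --b--▸ s6
  s2 = b.b.0 | --b--▸ s7
  s3 = (0 + 0 + b.0) | (a.(0 | 0) + b.b.0) | --a--▸ s6, --b--▸ s8, --b--▸ s9
  s4 = b.(0 + 0 + b.0) | b.0 | --b--▸ s10, --b--▸ s8
  s5 = b.a.0 | --b--▸ s11
  s6 = (0 + 0 + b.0) | (0 | 0) | --b--▸ s12
  s7 = b.0 | --b--▸ s13
  s8 = (0 + 0 + b.0) | b.0 | --b--▸ s14, --b--▸ s15
  s9 = 0 | (a.(0 | 0) + b.b.0) | --a--▸ s12, --b--▸ s15
  s10 = b.(0 + 0 + b.0) | 0 | --b--▸ s14
  s11 = a.0 | --a--▸ s13
  s12 = 0 | (0 | 0) | (no moves)
  s13 = 0 | (no moves)
  s14 = (0 + 0 + b.0) | 0 | --b--▸ s16
  s15 = 0 | b.0 | --b--▸ s16
  s16 = 0 | 0 | (no moves)
Q's transition system — 17 states:
  t0 = a.b.b.0 + b.b.a.0 + a.(0 + 0 + b.0) | (a.(0 | 0) + b.b.0) | --a--▸ t1, --a--▸ t2, --a--▸ t3, --b--▸ t4, --b--▸ t5
  t1 = (0 + 0 + b.0) | (a.(0 | 0) + b.b.0) | --a--▸ t6, --b--▸ t7, --b--▸ t8
  t2 = a.(0 + 0 + b.0) | (0 | 0) | --a--▸ t6
  t3 = b.b.0 | --b--▸ t9
  t4 = a.(0 + 0 + b.0) | b.0 | --a--▸ t7, --b--▸ t10
  t5 = b.a.0 | --b--▸ t11
  t6 = (0 + 0 + b.0) | (0 | 0) | --b--▸ t12
  t7 = (0 + 0 + b.0) | b.0 | --b--▸ t13, --b--▸ t14
  t8 = 0 | (a.(0 | 0) + b.b.0) | --a--▸ t12, --b--▸ t14
  t9 = b.0 | --b--▸ t15
  t10 = a.(0 + 0 + b.0) | 0 | --a--▸ t13
  t11 = a.0 | --a--▸ t15
  t12 = 0 | (0 | 0) | (no moves)
  t13 = (0 + 0 + b.0) | 0 | --b--▸ t16
  t14 = 0 | b.0 | --b--▸ t16
  t15 = 0 | (no moves)
  t16 = 0 | 0 | (no moves)
Executing bbb from P (initial set {s0}):
  step 1 (b): {s3, s4, s5}
  step 2 (b): {s10, s11, s8, s9}
  step 3 (b): {s14, s15}
  P completes σ.
Executing bbb from Q (initial set {t0}):
  step 1 (b): {t4, t5}
  step 2 (b): {t10, t11}
  step 3 (b): ∅  — Q cannot continue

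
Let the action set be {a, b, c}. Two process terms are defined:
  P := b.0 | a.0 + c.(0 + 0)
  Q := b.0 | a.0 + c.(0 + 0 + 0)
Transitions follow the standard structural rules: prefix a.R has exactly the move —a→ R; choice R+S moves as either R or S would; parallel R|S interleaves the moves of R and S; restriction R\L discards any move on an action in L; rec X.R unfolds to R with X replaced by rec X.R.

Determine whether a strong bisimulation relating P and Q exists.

Reachable graph of P (5 states):
  p0 = b.0 | a.0 + c.(0 + 0) → -a-> p1, -b-> p2, -c-> p3
  p1 = b.0 | 0 → -b-> p4
  p2 = 0 | a.0 → -a-> p4
  p3 = 0 + 0 → stopped
  p4 = 0 | 0 → stopped
Reachable graph of Q (5 states):
  q0 = b.0 | a.0 + c.(0 + 0 + 0) → -a-> q1, -b-> q2, -c-> q3
  q1 = b.0 | 0 → -b-> q4
  q2 = 0 | a.0 → -a-> q4
  q3 = 0 + 0 + 0 → stopped
  q4 = 0 | 0 → stopped
Bisimilarity quotient blocks:
  B0 = {p0, q0}
  B1 = {p2, q2}
  B2 = {p3, p4, q3, q4}
  B3 = {p1, q1}
p0 ∈ B0, q0 ∈ B0 → same block

bisimilar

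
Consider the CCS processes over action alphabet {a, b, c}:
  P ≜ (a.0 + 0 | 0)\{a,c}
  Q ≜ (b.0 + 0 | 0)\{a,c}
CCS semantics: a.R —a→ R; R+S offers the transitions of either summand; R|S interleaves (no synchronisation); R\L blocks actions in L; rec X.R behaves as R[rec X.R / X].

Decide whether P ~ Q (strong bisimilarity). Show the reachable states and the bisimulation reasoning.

not bisimilar

Reachable graph of P (1 states):
  m0 = (a.0 + 0 | 0)\{a,c} → deadlocked
Reachable graph of Q (2 states):
  n0 = (b.0 + 0 | 0)\{a,c} → --b--▸ n1
  n1 = 0\{a,c} → deadlocked
Coarsest stable partition (strong bisimilarity classes):
  B0 = {m0, n1}
  B1 = {n0}
m0 ∈ B0, n0 ∈ B1 → different blocks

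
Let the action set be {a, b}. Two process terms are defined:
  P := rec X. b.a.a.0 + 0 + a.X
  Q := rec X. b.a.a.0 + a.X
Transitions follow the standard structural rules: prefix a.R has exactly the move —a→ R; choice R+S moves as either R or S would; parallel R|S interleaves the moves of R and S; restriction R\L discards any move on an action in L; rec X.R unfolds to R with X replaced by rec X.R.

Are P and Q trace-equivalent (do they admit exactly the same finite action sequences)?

trace-equivalent

P's transition system — 4 states:
  u0 = rec X. b.a.a.0 + 0 + a.X | —a→ u0, —b→ u1
  u1 = a.a.0 | —a→ u2
  u2 = a.0 | —a→ u3
  u3 = 0 | ·
Q's transition system — 4 states:
  v0 = rec X. b.a.a.0 + a.X | —a→ v0, —b→ v1
  v1 = a.a.0 | —a→ v2
  v2 = a.0 | —a→ v3
  v3 = 0 | ·
Partition-refinement fixed point:
  B0 = {u0, v0}
  B1 = {u1, v1}
  B2 = {u2, v2}
  B3 = {u3, v3}
u0 ∈ B0, v0 ∈ B0 → same block
Bisimilar ⇒ trace-equivalent.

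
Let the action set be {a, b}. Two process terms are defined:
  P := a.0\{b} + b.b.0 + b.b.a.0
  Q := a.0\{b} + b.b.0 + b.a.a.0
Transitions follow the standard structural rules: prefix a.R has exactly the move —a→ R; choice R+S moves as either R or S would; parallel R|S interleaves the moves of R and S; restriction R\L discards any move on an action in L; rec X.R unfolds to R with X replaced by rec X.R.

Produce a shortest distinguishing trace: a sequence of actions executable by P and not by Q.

LTS(P): 6 reachable states
  m0 = a.0\{b} + b.b.0 + b.b.a.0 → —a→ m1, —b→ m2, —b→ m3
  m1 = 0\{b} → deadlocked
  m2 = b.0 → —b→ m4
  m3 = b.a.0 → —b→ m5
  m4 = 0 → deadlocked
  m5 = a.0 → —a→ m4
LTS(Q): 6 reachable states
  n0 = a.0\{b} + b.b.0 + b.a.a.0 → —a→ n1, —b→ n2, —b→ n3
  n1 = 0\{b} → deadlocked
  n2 = a.a.0 → —a→ n4
  n3 = b.0 → —b→ n5
  n4 = a.0 → —a→ n5
  n5 = 0 → deadlocked
Trace ⟨bba⟩ through P, begin at {m0}:
  after b @ step 1: {m2, m3}
  after b @ step 2: {m4, m5}
  after a @ step 3: {m4}
  — P admits the full trace.
Trace ⟨bba⟩ through Q, begin at {n0}:
  after b @ step 1: {n2, n3}
  after b @ step 2: {n5}
  after a @ step 3: ∅  — Q cannot continue

bba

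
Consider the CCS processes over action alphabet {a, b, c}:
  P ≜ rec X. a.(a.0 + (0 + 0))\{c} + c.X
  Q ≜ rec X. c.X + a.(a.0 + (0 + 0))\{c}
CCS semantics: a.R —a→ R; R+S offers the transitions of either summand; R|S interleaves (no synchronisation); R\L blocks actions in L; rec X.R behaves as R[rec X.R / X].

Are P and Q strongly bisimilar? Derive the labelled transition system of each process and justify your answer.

YES

P's transition system — 3 states:
  s0 = rec X. a.(a.0 + (0 + 0))\{c} + c.X | ··a··> s1, ··c··> s0
  s1 = (a.0 + (0 + 0))\{c} | ··a··> s2
  s2 = 0\{c} | stopped
Q's transition system — 3 states:
  t0 = rec X. c.X + a.(a.0 + (0 + 0))\{c} | ··a··> t1, ··c··> t0
  t1 = (a.0 + (0 + 0))\{c} | ··a··> t2
  t2 = 0\{c} | stopped
Bisimilarity quotient blocks:
  B0 = {s0, t0}
  B1 = {s1, t1}
  B2 = {s2, t2}
s0 ∈ B0, t0 ∈ B0 → same block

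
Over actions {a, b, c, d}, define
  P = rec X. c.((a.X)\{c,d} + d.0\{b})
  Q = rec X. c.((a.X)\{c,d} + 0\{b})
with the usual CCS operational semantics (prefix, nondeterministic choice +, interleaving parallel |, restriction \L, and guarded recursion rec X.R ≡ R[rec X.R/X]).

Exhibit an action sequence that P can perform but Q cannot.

cd

Reachable graph of P (4 states):
  u0 = rec X. c.((a.X)\{c,d} + d.0\{b}) → -c-> u1
  u1 = (a.(rec X. c.((a.X)\{c,d} + d.0\{b})))\{c,d} + d.0\{b} → -a-> u2, -d-> u3
  u2 = (rec X. c.((a.X)\{c,d} + d.0\{b}))\{c,d} → stopped
  u3 = 0\{b} → stopped
Reachable graph of Q (3 states):
  v0 = rec X. c.((a.X)\{c,d} + 0\{b}) → -c-> v1
  v1 = (a.(rec X. c.((a.X)\{c,d} + 0\{b})))\{c,d} + 0\{b} → -a-> v2
  v2 = (rec X. c.((a.X)\{c,d} + 0\{b}))\{c,d} → stopped
Run σ = ⟨cd⟩ on P: start {u0}
  [1] c ⇒ {u1}
  [2] d ⇒ {u3}
  ✓ P
Run σ = ⟨cd⟩ on Q: start {v0}
  [1] c ⇒ {v1}
  [2] d ⇒ ∅  — Q cannot continue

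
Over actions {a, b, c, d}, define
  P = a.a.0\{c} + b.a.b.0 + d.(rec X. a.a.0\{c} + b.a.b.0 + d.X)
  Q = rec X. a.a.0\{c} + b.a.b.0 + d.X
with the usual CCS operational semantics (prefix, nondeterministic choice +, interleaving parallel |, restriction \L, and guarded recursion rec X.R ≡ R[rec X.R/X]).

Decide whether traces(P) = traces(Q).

Reachable graph of P (7 states):
  s0 = a.a.0\{c} + b.a.b.0 + d.(rec X. a.a.0\{c} + b.a.b.0 + d.X) → ··a··> s1, ··b··> s2, ··d··> s3
  s1 = a.0\{c} → ··a··> s4
  s2 = a.b.0 → ··a··> s5
  s3 = rec X. a.a.0\{c} + b.a.b.0 + d.X → ··a··> s1, ··b··> s2, ··d··> s3
  s4 = 0\{c} → deadlocked
  s5 = b.0 → ··b··> s6
  s6 = 0 → deadlocked
Reachable graph of Q (6 states):
  t0 = rec X. a.a.0\{c} + b.a.b.0 + d.X → ··a··> t1, ··b··> t2, ··d··> t0
  t1 = a.0\{c} → ··a··> t3
  t2 = a.b.0 → ··a··> t4
  t3 = 0\{c} → deadlocked
  t4 = b.0 → ··b··> t5
  t5 = 0 → deadlocked
Bisimilarity quotient blocks:
  B0 = {s0, s3, t0}
  B1 = {s1, t1}
  B2 = {s4, s6, t3, t5}
  B3 = {s2, t2}
  B4 = {s5, t4}
s0 ∈ B0, t0 ∈ B0 → same block
Bisimilar ⇒ trace-equivalent.

traces(P) = traces(Q)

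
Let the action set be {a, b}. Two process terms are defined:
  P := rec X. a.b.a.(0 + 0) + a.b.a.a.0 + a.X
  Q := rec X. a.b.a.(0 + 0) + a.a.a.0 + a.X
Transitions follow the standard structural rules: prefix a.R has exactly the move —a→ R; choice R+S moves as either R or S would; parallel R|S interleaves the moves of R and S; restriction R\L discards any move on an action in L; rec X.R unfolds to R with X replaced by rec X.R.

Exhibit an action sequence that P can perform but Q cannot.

Reachable graph of P (8 states):
  u0 = rec X. a.b.a.(0 + 0) + a.b.a.a.0 + a.X → -a-> u0, -a-> u1, -a-> u2
  u1 = b.a.(0 + 0) → -b-> u3
  u2 = b.a.a.0 → -b-> u4
  u3 = a.(0 + 0) → -a-> u5
  u4 = a.a.0 → -a-> u6
  u5 = 0 + 0 → ∅
  u6 = a.0 → -a-> u7
  u7 = 0 → ∅
Reachable graph of Q (7 states):
  v0 = rec X. a.b.a.(0 + 0) + a.a.a.0 + a.X → -a-> v0, -a-> v1, -a-> v2
  v1 = a.a.0 → -a-> v3
  v2 = b.a.(0 + 0) → -b-> v4
  v3 = a.0 → -a-> v5
  v4 = a.(0 + 0) → -a-> v6
  v5 = 0 → ∅
  v6 = 0 + 0 → ∅
Executing abaa from P (initial set {u0}):
  step 1 (a): {u0, u1, u2}
  step 2 (b): {u3, u4}
  step 3 (a): {u5, u6}
  step 4 (a): {u7}
  P completes σ.
Executing abaa from Q (initial set {v0}):
  step 1 (a): {v0, v1, v2}
  step 2 (b): {v4}
  step 3 (a): {v6}
  step 4 (a): no successor for Q

abaa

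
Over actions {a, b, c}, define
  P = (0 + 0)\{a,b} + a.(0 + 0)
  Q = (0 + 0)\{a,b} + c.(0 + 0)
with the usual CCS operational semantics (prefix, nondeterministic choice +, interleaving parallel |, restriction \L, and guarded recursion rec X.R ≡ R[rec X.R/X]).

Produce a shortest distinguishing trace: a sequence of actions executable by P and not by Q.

LTS(P): 2 reachable states
  p0 = (0 + 0)\{a,b} + a.(0 + 0) | —a→ p1
  p1 = 0 + 0 | ·
LTS(Q): 2 reachable states
  q0 = (0 + 0)\{a,b} + c.(0 + 0) | —c→ q1
  q1 = 0 + 0 | ·
Executing a from P (initial set {p0}):
  [1] a ⇒ {p1}
  ✓ P
Executing a from Q (initial set {q0}):
  [1] a ⇒ ∅ (Q stuck)

a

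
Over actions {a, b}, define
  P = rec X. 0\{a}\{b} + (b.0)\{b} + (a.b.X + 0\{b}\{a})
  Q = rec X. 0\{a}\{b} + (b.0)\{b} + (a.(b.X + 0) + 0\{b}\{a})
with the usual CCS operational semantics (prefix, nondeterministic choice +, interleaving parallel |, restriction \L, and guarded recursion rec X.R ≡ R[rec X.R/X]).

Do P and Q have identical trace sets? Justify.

LTS(P): 2 reachable states
  m0 = rec X. 0\{a}\{b} + (b.0)\{b} + (a.b.X + 0\{b}\{a}) → -a-> m1
  m1 = b.(rec X. 0\{a}\{b} + (b.0)\{b} + (a.b.X + 0\{b}\{a})) → -b-> m0
LTS(Q): 2 reachable states
  n0 = rec X. 0\{a}\{b} + (b.0)\{b} + (a.(b.X + 0) + 0\{b}\{a}) → -a-> n1
  n1 = b.(rec X. 0\{a}\{b} + (b.0)\{b} + (a.(b.X + 0) + 0\{b}\{a})) + 0 → -b-> n0
Coarsest stable partition (strong bisimilarity classes):
  B0 = {m0, n0}
  B1 = {m1, n1}
m0 ∈ B0, n0 ∈ B0 → same block
Bisimilar ⇒ trace-equivalent.

trace-equivalent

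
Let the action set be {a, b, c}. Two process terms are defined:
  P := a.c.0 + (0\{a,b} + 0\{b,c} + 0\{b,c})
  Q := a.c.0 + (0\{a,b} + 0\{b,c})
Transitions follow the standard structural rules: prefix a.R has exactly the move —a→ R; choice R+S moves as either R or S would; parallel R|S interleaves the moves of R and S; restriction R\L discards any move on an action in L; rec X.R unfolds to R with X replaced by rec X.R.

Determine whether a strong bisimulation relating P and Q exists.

P ~ Q

P's transition system — 3 states:
  p0 = a.c.0 + (0\{a,b} + 0\{b,c} + 0\{b,c}) → =a=> p1
  p1 = c.0 → =c=> p2
  p2 = 0 → deadlocked
Q's transition system — 3 states:
  q0 = a.c.0 + (0\{a,b} + 0\{b,c}) → =a=> q1
  q1 = c.0 → =c=> q2
  q2 = 0 → deadlocked
Coarsest stable partition (strong bisimilarity classes):
  B0 = {p0, q0}
  B1 = {p1, q1}
  B2 = {p2, q2}
p0 ∈ B0, q0 ∈ B0 → same block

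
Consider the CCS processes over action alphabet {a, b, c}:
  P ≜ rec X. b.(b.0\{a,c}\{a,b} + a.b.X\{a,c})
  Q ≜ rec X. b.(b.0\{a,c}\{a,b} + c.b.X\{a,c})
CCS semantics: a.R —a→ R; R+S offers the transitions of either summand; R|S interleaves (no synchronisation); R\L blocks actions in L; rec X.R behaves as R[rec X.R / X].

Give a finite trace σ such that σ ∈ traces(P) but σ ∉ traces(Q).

LTS(P): 7 reachable states
  p0 = rec X. b.(b.0\{a,c}\{a,b} + a.b.X\{a,c}) has moves =b=> p1
  p1 = b.0\{a,c}\{a,b} + a.b.(rec X. b.(b.0\{a,c}\{a,b} + a.b.X\{a,c}))\{a,c} has moves =a=> p2, =b=> p3
  p2 = b.(rec X. b.(b.0\{a,c}\{a,b} + a.b.X\{a,c}))\{a,c} has moves =b=> p4
  p3 = 0\{a,c}\{a,b} has moves stopped
  p4 = (rec X. b.(b.0\{a,c}\{a,b} + a.b.X\{a,c}))\{a,c} has moves =b=> p5
  p5 = (b.0\{a,c}\{a,b} + a.b.(rec X. b.(b.0\{a,c}\{a,b} + a.b.X\{a,c}))\{a,c})\{a,c} has moves =b=> p6
  p6 = 0\{a,c}\{a,b}\{a,c} has moves stopped
LTS(Q): 7 reachable states
  q0 = rec X. b.(b.0\{a,c}\{a,b} + c.b.X\{a,c}) has moves =b=> q1
  q1 = b.0\{a,c}\{a,b} + c.b.(rec X. b.(b.0\{a,c}\{a,b} + c.b.X\{a,c}))\{a,c} has moves =b=> q2, =c=> q3
  q2 = 0\{a,c}\{a,b} has moves stopped
  q3 = b.(rec X. b.(b.0\{a,c}\{a,b} + c.b.X\{a,c}))\{a,c} has moves =b=> q4
  q4 = (rec X. b.(b.0\{a,c}\{a,b} + c.b.X\{a,c}))\{a,c} has moves =b=> q5
  q5 = (b.0\{a,c}\{a,b} + c.b.(rec X. b.(b.0\{a,c}\{a,b} + c.b.X\{a,c}))\{a,c})\{a,c} has moves =b=> q6
  q6 = 0\{a,c}\{a,b}\{a,c} has moves stopped
Trace ⟨ba⟩ through P, begin at {p0}:
  [1] b ⇒ {p1}
  [2] a ⇒ {p2}
  P completes σ.
Trace ⟨ba⟩ through Q, begin at {q0}:
  [1] b ⇒ {q1}
  [2] a ⇒ ∅ (Q stuck)

ba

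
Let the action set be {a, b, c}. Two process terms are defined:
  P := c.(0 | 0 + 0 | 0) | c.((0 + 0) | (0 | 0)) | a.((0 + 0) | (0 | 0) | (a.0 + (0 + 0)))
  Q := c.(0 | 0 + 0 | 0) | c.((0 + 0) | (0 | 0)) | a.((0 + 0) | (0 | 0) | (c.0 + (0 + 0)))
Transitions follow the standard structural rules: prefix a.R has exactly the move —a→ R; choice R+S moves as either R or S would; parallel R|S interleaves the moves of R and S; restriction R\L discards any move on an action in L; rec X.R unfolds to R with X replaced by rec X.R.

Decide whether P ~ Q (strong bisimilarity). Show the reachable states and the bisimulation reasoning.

Reachable graph of P (12 states):
  p0 = c.(0 | 0 + 0 | 0) | c.((0 + 0) | (0 | 0)) | a.((0 + 0) | (0 | 0) | (a.0 + (0 + 0))) | --a--▸ p1, --c--▸ p2, --c--▸ p3
  p1 = c.(0 | 0 + 0 | 0) | c.((0 + 0) | (0 | 0)) | ((0 + 0) | (0 | 0) | (a.0 + (0 + 0))) | --a--▸ p4, --c--▸ p5, --c--▸ p6
  p2 = (0 | 0 + 0 | 0) | c.((0 + 0) | (0 | 0)) | a.((0 + 0) | (0 | 0) | (a.0 + (0 + 0))) | --a--▸ p5, --c--▸ p7
  p3 = c.(0 | 0 + 0 | 0) | ((0 + 0) | (0 | 0)) | a.((0 + 0) | (0 | 0) | (a.0 + (0 + 0))) | --a--▸ p6, --c--▸ p7
  p4 = c.(0 | 0 + 0 | 0) | c.((0 + 0) | (0 | 0)) | ((0 + 0) | (0 | 0) | 0) | --c--▸ p8, --c--▸ p9
  p5 = (0 | 0 + 0 | 0) | c.((0 + 0) | (0 | 0)) | ((0 + 0) | (0 | 0) | (a.0 + (0 + 0))) | --a--▸ p8, --c--▸ p10
  p6 = c.(0 | 0 + 0 | 0) | ((0 + 0) | (0 | 0)) | ((0 + 0) | (0 | 0) | (a.0 + (0 + 0))) | --a--▸ p9, --c--▸ p10
  p7 = (0 | 0 + 0 | 0) | ((0 + 0) | (0 | 0)) | a.((0 + 0) | (0 | 0) | (a.0 + (0 + 0))) | --a--▸ p10
  p8 = (0 | 0 + 0 | 0) | c.((0 + 0) | (0 | 0)) | ((0 + 0) | (0 | 0) | 0) | --c--▸ p11
  p9 = c.(0 | 0 + 0 | 0) | ((0 + 0) | (0 | 0)) | ((0 + 0) | (0 | 0) | 0) | --c--▸ p11
  p10 = (0 | 0 + 0 | 0) | ((0 + 0) | (0 | 0)) | ((0 + 0) | (0 | 0) | (a.0 + (0 + 0))) | --a--▸ p11
  p11 = (0 | 0 + 0 | 0) | ((0 + 0) | (0 | 0)) | ((0 + 0) | (0 | 0) | 0) | ∅
Reachable graph of Q (12 states):
  q0 = c.(0 | 0 + 0 | 0) | c.((0 + 0) | (0 | 0)) | a.((0 + 0) | (0 | 0) | (c.0 + (0 + 0))) | --a--▸ q1, --c--▸ q2, --c--▸ q3
  q1 = c.(0 | 0 + 0 | 0) | c.((0 + 0) | (0 | 0)) | ((0 + 0) | (0 | 0) | (c.0 + (0 + 0))) | --c--▸ q4, --c--▸ q5, --c--▸ q6
  q2 = (0 | 0 + 0 | 0) | c.((0 + 0) | (0 | 0)) | a.((0 + 0) | (0 | 0) | (c.0 + (0 + 0))) | --a--▸ q4, --c--▸ q7
  q3 = c.(0 | 0 + 0 | 0) | ((0 + 0) | (0 | 0)) | a.((0 + 0) | (0 | 0) | (c.0 + (0 + 0))) | --a--▸ q5, --c--▸ q7
  q4 = (0 | 0 + 0 | 0) | c.((0 + 0) | (0 | 0)) | ((0 + 0) | (0 | 0) | (c.0 + (0 + 0))) | --c--▸ q8, --c--▸ q9
  q5 = c.(0 | 0 + 0 | 0) | ((0 + 0) | (0 | 0)) | ((0 + 0) | (0 | 0) | (c.0 + (0 + 0))) | --c--▸ q10, --c--▸ q8
  q6 = c.(0 | 0 + 0 | 0) | c.((0 + 0) | (0 | 0)) | ((0 + 0) | (0 | 0) | 0) | --c--▸ q10, --c--▸ q9
  q7 = (0 | 0 + 0 | 0) | ((0 + 0) | (0 | 0)) | a.((0 + 0) | (0 | 0) | (c.0 + (0 + 0))) | --a--▸ q8
  q8 = (0 | 0 + 0 | 0) | ((0 + 0) | (0 | 0)) | ((0 + 0) | (0 | 0) | (c.0 + (0 + 0))) | --c--▸ q11
  q9 = (0 | 0 + 0 | 0) | c.((0 + 0) | (0 | 0)) | ((0 + 0) | (0 | 0) | 0) | --c--▸ q11
  q10 = c.(0 | 0 + 0 | 0) | ((0 + 0) | (0 | 0)) | ((0 + 0) | (0 | 0) | 0) | --c--▸ q11
  q11 = (0 | 0 + 0 | 0) | ((0 + 0) | (0 | 0)) | ((0 + 0) | (0 | 0) | 0) | ∅
Bisimilarity quotient blocks:
  B0 = {p0}
  B1 = {p2, p3}
  B2 = {p7}
  B3 = {p10}
  B4 = {p11, q11}
  B5 = {p5, p6}
  B6 = {p8, p9, q10, q8, q9}
  B7 = {p1}
  B8 = {p4, q4, q5, q6}
  B9 = {q0}
  B10 = {q2, q3}
  B11 = {q7}
  B12 = {q1}
p0 ∈ B0, q0 ∈ B9 → different blocks

not bisimilar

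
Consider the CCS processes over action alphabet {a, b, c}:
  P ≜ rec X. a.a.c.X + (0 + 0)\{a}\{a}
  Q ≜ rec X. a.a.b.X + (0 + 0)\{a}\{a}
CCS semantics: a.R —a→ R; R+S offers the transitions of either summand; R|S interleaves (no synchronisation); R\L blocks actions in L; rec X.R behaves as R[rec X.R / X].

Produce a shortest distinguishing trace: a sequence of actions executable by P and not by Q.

aac

Reachable graph of P (3 states):
  m0 = rec X. a.a.c.X + (0 + 0)\{a}\{a} → —a→ m1
  m1 = a.c.(rec X. a.a.c.X + (0 + 0)\{a}\{a}) → —a→ m2
  m2 = c.(rec X. a.a.c.X + (0 + 0)\{a}\{a}) → —c→ m0
Reachable graph of Q (3 states):
  n0 = rec X. a.a.b.X + (0 + 0)\{a}\{a} → —a→ n1
  n1 = a.b.(rec X. a.a.b.X + (0 + 0)\{a}\{a}) → —a→ n2
  n2 = b.(rec X. a.a.b.X + (0 + 0)\{a}\{a}) → —b→ n0
Executing aac from P (initial set {m0}):
  [1] a ⇒ {m1}
  [2] a ⇒ {m2}
  [3] c ⇒ {m0}
  — P admits the full trace.
Executing aac from Q (initial set {n0}):
  [1] a ⇒ {n1}
  [2] a ⇒ {n2}
  [3] c ⇒ no successor for Q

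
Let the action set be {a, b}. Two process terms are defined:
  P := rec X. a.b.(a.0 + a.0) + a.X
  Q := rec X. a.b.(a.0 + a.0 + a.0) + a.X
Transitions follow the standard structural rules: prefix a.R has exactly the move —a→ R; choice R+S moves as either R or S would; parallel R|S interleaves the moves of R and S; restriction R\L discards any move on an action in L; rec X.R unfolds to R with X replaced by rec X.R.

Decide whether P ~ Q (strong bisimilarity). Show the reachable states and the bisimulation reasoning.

YES

Reachable graph of P (4 states):
  m0 = rec X. a.b.(a.0 + a.0) + a.X ⊢ =a=> m0, =a=> m1
  m1 = b.(a.0 + a.0) ⊢ =b=> m2
  m2 = a.0 + a.0 ⊢ =a=> m3
  m3 = 0 ⊢ (no moves)
Reachable graph of Q (4 states):
  n0 = rec X. a.b.(a.0 + a.0 + a.0) + a.X ⊢ =a=> n0, =a=> n1
  n1 = b.(a.0 + a.0 + a.0) ⊢ =b=> n2
  n2 = a.0 + a.0 + a.0 ⊢ =a=> n3
  n3 = 0 ⊢ (no moves)
Partition-refinement fixed point:
  B0 = {m0, n0}
  B1 = {m1, n1}
  B2 = {m2, n2}
  B3 = {m3, n3}
m0 ∈ B0, n0 ∈ B0 → same block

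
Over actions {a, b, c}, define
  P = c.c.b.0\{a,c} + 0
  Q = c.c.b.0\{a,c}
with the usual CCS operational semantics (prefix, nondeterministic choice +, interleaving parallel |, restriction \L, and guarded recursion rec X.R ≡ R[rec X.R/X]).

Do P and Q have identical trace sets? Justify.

LTS(P): 4 reachable states
  u0 = c.c.b.0\{a,c} + 0 ⊢ --c--▸ u1
  u1 = c.b.0\{a,c} ⊢ --c--▸ u2
  u2 = b.0\{a,c} ⊢ --b--▸ u3
  u3 = 0\{a,c} ⊢ deadlocked
LTS(Q): 4 reachable states
  v0 = c.c.b.0\{a,c} ⊢ --c--▸ v1
  v1 = c.b.0\{a,c} ⊢ --c--▸ v2
  v2 = b.0\{a,c} ⊢ --b--▸ v3
  v3 = 0\{a,c} ⊢ deadlocked
Bisimilarity quotient blocks:
  B0 = {u0, v0}
  B1 = {u1, v1}
  B2 = {u2, v2}
  B3 = {u3, v3}
u0 ∈ B0, v0 ∈ B0 → same block
Bisimilar ⇒ trace-equivalent.

traces(P) = traces(Q)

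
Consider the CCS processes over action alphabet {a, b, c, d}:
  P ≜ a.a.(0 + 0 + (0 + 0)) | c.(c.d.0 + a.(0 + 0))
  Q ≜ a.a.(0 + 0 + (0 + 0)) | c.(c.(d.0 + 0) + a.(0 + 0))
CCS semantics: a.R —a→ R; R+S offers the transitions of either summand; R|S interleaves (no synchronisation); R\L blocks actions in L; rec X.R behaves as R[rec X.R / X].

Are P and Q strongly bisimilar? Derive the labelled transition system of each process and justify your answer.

P ~ Q

P's transition system — 15 states:
  p0 = a.a.(0 + 0 + (0 + 0)) | c.(c.d.0 + a.(0 + 0)) | -a-> p1, -c-> p2
  p1 = a.(0 + 0 + (0 + 0)) | c.(c.d.0 + a.(0 + 0)) | -a-> p3, -c-> p4
  p2 = a.a.(0 + 0 + (0 + 0)) | (c.d.0 + a.(0 + 0)) | -a-> p4, -a-> p5, -c-> p6
  p3 = (0 + 0 + (0 + 0)) | c.(c.d.0 + a.(0 + 0)) | -c-> p7
  p4 = a.(0 + 0 + (0 + 0)) | (c.d.0 + a.(0 + 0)) | -a-> p7, -a-> p8, -c-> p9
  p5 = a.a.(0 + 0 + (0 + 0)) | (0 + 0) | -a-> p8
  p6 = a.a.(0 + 0 + (0 + 0)) | d.0 | -a-> p9, -d-> p10
  p7 = (0 + 0 + (0 + 0)) | (c.d.0 + a.(0 + 0)) | -a-> p11, -c-> p12
  p8 = a.(0 + 0 + (0 + 0)) | (0 + 0) | -a-> p11
  p9 = a.(0 + 0 + (0 + 0)) | d.0 | -a-> p12, -d-> p13
  p10 = a.a.(0 + 0 + (0 + 0)) | 0 | -a-> p13
  p11 = (0 + 0 + (0 + 0)) | (0 + 0) | stopped
  p12 = (0 + 0 + (0 + 0)) | d.0 | -d-> p14
  p13 = a.(0 + 0 + (0 + 0)) | 0 | -a-> p14
  p14 = (0 + 0 + (0 + 0)) | 0 | stopped
Q's transition system — 15 states:
  q0 = a.a.(0 + 0 + (0 + 0)) | c.(c.(d.0 + 0) + a.(0 + 0)) | -a-> q1, -c-> q2
  q1 = a.(0 + 0 + (0 + 0)) | c.(c.(d.0 + 0) + a.(0 + 0)) | -a-> q3, -c-> q4
  q2 = a.a.(0 + 0 + (0 + 0)) | (c.(d.0 + 0) + a.(0 + 0)) | -a-> q4, -a-> q5, -c-> q6
  q3 = (0 + 0 + (0 + 0)) | c.(c.(d.0 + 0) + a.(0 + 0)) | -c-> q7
  q4 = a.(0 + 0 + (0 + 0)) | (c.(d.0 + 0) + a.(0 + 0)) | -a-> q7, -a-> q8, -c-> q9
  q5 = a.a.(0 + 0 + (0 + 0)) | (0 + 0) | -a-> q8
  q6 = a.a.(0 + 0 + (0 + 0)) | (d.0 + 0) | -a-> q9, -d-> q10
  q7 = (0 + 0 + (0 + 0)) | (c.(d.0 + 0) + a.(0 + 0)) | -a-> q11, -c-> q12
  q8 = a.(0 + 0 + (0 + 0)) | (0 + 0) | -a-> q11
  q9 = a.(0 + 0 + (0 + 0)) | (d.0 + 0) | -a-> q12, -d-> q13
  q10 = a.a.(0 + 0 + (0 + 0)) | 0 | -a-> q13
  q11 = (0 + 0 + (0 + 0)) | (0 + 0) | stopped
  q12 = (0 + 0 + (0 + 0)) | (d.0 + 0) | -d-> q14
  q13 = a.(0 + 0 + (0 + 0)) | 0 | -a-> q14
  q14 = (0 + 0 + (0 + 0)) | 0 | stopped
Coarsest stable partition (strong bisimilarity classes):
  B0 = {p0, q0}
  B1 = {p2, q2}
  B2 = {p4, q4}
  B3 = {p13, p8, q13, q8}
  B4 = {p11, p14, q11, q14}
  B5 = {p7, q7}
  B6 = {p12, q12}
  B7 = {p9, q9}
  B8 = {p6, q6}
  B9 = {p10, p5, q10, q5}
  B10 = {p1, q1}
  B11 = {p3, q3}
p0 ∈ B0, q0 ∈ B0 → same block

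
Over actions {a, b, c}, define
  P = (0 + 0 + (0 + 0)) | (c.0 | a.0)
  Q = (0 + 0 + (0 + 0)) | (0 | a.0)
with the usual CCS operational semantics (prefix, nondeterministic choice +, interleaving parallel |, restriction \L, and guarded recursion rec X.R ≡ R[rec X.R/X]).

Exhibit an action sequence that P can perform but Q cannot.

P's transition system — 4 states:
  u0 = (0 + 0 + (0 + 0)) | (c.0 | a.0) ⊢ —a→ u1, —c→ u2
  u1 = (0 + 0 + (0 + 0)) | (c.0 | 0) ⊢ —c→ u3
  u2 = (0 + 0 + (0 + 0)) | (0 | a.0) ⊢ —a→ u3
  u3 = (0 + 0 + (0 + 0)) | (0 | 0) ⊢ (no moves)
Q's transition system — 2 states:
  v0 = (0 + 0 + (0 + 0)) | (0 | a.0) ⊢ —a→ v1
  v1 = (0 + 0 + (0 + 0)) | (0 | 0) ⊢ (no moves)
Trace ⟨c⟩ through P, begin at {u0}:
  step 1 (c): {u2}
  — P admits the full trace.
Trace ⟨c⟩ through Q, begin at {v0}:
  step 1 (c): ∅  — Q cannot continue

c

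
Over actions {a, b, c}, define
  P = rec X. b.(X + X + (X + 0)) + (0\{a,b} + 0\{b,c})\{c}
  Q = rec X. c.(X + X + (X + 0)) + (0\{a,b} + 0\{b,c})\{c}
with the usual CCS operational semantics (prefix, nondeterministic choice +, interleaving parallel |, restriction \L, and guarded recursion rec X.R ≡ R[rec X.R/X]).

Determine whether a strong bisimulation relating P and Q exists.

LTS(P): 2 reachable states
  u0 = rec X. b.(X + X + (X + 0)) + (0\{a,b} + 0\{b,c})\{c} :: -b-> u1
  u1 = (rec X. b.(X + X + (X + 0)) + (0\{a,b} + 0\{b,c})\{c}) + (rec X. b.(X + X + (X + 0)) + (0\{a,b} + 0\{b,c})\{c}) + ((rec X. b.(X + X + (X + 0)) + (0\{a,b} + 0\{b,c})\{c}) + 0) :: -b-> u1
LTS(Q): 2 reachable states
  v0 = rec X. c.(X + X + (X + 0)) + (0\{a,b} + 0\{b,c})\{c} :: -c-> v1
  v1 = (rec X. c.(X + X + (X + 0)) + (0\{a,b} + 0\{b,c})\{c}) + (rec X. c.(X + X + (X + 0)) + (0\{a,b} + 0\{b,c})\{c}) + ((rec X. c.(X + X + (X + 0)) + (0\{a,b} + 0\{b,c})\{c}) + 0) :: -c-> v1
Partition-refinement fixed point:
  B0 = {u0, u1}
  B1 = {v0, v1}
u0 ∈ B0, v0 ∈ B1 → different blocks

P ≁ Q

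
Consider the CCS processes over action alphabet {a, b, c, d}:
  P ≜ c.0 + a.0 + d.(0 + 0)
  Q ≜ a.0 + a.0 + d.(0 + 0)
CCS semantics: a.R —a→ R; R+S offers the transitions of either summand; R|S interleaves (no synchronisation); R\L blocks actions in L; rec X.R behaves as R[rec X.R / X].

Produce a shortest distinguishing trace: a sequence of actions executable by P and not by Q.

Reachable graph of P (3 states):
  m0 = c.0 + a.0 + d.(0 + 0) → ··a··> m1, ··c··> m1, ··d··> m2
  m1 = 0 → ∅
  m2 = 0 + 0 → ∅
Reachable graph of Q (3 states):
  n0 = a.0 + a.0 + d.(0 + 0) → ··a··> n1, ··d··> n2
  n1 = 0 → ∅
  n2 = 0 + 0 → ∅
Trace ⟨c⟩ through P, begin at {m0}:
  [1] c ⇒ {m1}
  ✓ P
Trace ⟨c⟩ through Q, begin at {n0}:
  [1] c ⇒ ∅ (Q stuck)

c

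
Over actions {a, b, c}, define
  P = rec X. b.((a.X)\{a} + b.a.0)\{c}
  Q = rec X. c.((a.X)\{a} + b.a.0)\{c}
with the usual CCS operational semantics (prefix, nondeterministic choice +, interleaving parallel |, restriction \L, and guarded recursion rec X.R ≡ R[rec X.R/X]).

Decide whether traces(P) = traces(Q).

NO — witness ⟨b⟩

LTS(P): 4 reachable states
  s0 = rec X. b.((a.X)\{a} + b.a.0)\{c} → --b--▸ s1
  s1 = ((a.(rec X. b.((a.X)\{a} + b.a.0)\{c}))\{a} + b.a.0)\{c} → --b--▸ s2
  s2 = (a.0)\{c} → --a--▸ s3
  s3 = 0\{c} → (no moves)
LTS(Q): 4 reachable states
  t0 = rec X. c.((a.X)\{a} + b.a.0)\{c} → --c--▸ t1
  t1 = ((a.(rec X. c.((a.X)\{a} + b.a.0)\{c}))\{a} + b.a.0)\{c} → --b--▸ t2
  t2 = (a.0)\{c} → --a--▸ t3
  t3 = 0\{c} → (no moves)
Executing b from P (initial set {s0}):
  step 1 (b): {s1}
  P completes σ.
Executing b from Q (initial set {t0}):
  step 1 (b): ∅ (Q stuck)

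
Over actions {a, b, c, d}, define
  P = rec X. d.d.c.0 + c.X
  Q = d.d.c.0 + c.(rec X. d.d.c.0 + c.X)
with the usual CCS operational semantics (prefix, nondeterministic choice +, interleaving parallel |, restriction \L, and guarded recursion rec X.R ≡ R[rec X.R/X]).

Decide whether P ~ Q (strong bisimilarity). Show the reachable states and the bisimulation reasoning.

P's transition system — 4 states:
  u0 = rec X. d.d.c.0 + c.X has moves ··c··> u0, ··d··> u1
  u1 = d.c.0 has moves ··d··> u2
  u2 = c.0 has moves ··c··> u3
  u3 = 0 has moves stopped
Q's transition system — 5 states:
  v0 = d.d.c.0 + c.(rec X. d.d.c.0 + c.X) has moves ··c··> v1, ··d··> v2
  v1 = rec X. d.d.c.0 + c.X has moves ··c··> v1, ··d··> v2
  v2 = d.c.0 has moves ··d··> v3
  v3 = c.0 has moves ··c··> v4
  v4 = 0 has moves stopped
Coarsest stable partition (strong bisimilarity classes):
  B0 = {u0, v0, v1}
  B1 = {u1, v2}
  B2 = {u2, v3}
  B3 = {u3, v4}
u0 ∈ B0, v0 ∈ B0 → same block

P ~ Q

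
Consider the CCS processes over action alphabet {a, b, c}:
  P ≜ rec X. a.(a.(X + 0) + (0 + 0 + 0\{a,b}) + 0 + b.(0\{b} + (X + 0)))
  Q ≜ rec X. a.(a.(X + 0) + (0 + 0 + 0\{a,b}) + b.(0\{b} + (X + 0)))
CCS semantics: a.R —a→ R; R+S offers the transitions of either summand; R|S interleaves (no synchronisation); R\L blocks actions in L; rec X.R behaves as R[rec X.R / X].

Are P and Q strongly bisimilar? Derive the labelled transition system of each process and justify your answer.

P ~ Q

Reachable graph of P (4 states):
  u0 = rec X. a.(a.(X + 0) + (0 + 0 + 0\{a,b}) + 0 + b.(0\{b} + (X + 0))) → ··a··> u1
  u1 = a.((rec X. a.(a.(X + 0) + (0 + 0 + 0\{a,b}) + 0 + b.(0\{b} + (X + 0)))) + 0) + (0 + 0 + 0\{a,b}) + 0 + b.(0\{b} + ((rec X. a.(a.(X + 0) + (0 + 0 + 0\{a,b}) + 0 + b.(0\{b} + (X + 0)))) + 0)) → ··a··> u2, ··b··> u3
  u2 = (rec X. a.(a.(X + 0) + (0 + 0 + 0\{a,b}) + 0 + b.(0\{b} + (X + 0)))) + 0 → ··a··> u1
  u3 = 0\{b} + ((rec X. a.(a.(X + 0) + (0 + 0 + 0\{a,b}) + 0 + b.(0\{b} + (X + 0)))) + 0) → ··a··> u1
Reachable graph of Q (4 states):
  v0 = rec X. a.(a.(X + 0) + (0 + 0 + 0\{a,b}) + b.(0\{b} + (X + 0))) → ··a··> v1
  v1 = a.((rec X. a.(a.(X + 0) + (0 + 0 + 0\{a,b}) + b.(0\{b} + (X + 0)))) + 0) + (0 + 0 + 0\{a,b}) + b.(0\{b} + ((rec X. a.(a.(X + 0) + (0 + 0 + 0\{a,b}) + b.(0\{b} + (X + 0)))) + 0)) → ··a··> v2, ··b··> v3
  v2 = (rec X. a.(a.(X + 0) + (0 + 0 + 0\{a,b}) + b.(0\{b} + (X + 0)))) + 0 → ··a··> v1
  v3 = 0\{b} + ((rec X. a.(a.(X + 0) + (0 + 0 + 0\{a,b}) + b.(0\{b} + (X + 0)))) + 0) → ··a··> v1
Partition-refinement fixed point:
  B0 = {u0, u2, u3, v0, v2, v3}
  B1 = {u1, v1}
u0 ∈ B0, v0 ∈ B0 → same block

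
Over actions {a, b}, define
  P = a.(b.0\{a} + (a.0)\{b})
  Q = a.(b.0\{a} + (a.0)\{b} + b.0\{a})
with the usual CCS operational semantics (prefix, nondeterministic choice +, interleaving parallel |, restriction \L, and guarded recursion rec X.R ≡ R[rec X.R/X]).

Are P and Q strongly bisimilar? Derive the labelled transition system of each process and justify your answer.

bisimilar

P's transition system — 4 states:
  u0 = a.(b.0\{a} + (a.0)\{b}) → =a=> u1
  u1 = b.0\{a} + (a.0)\{b} → =a=> u2, =b=> u3
  u2 = 0\{b} → stopped
  u3 = 0\{a} → stopped
Q's transition system — 4 states:
  v0 = a.(b.0\{a} + (a.0)\{b} + b.0\{a}) → =a=> v1
  v1 = b.0\{a} + (a.0)\{b} + b.0\{a} → =a=> v2, =b=> v3
  v2 = 0\{b} → stopped
  v3 = 0\{a} → stopped
Partition-refinement fixed point:
  B0 = {u0, v0}
  B1 = {u1, v1}
  B2 = {u2, u3, v2, v3}
u0 ∈ B0, v0 ∈ B0 → same block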